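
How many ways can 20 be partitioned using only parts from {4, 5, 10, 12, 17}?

5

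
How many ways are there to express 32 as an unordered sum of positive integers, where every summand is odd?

390

A full systematic count gives 390.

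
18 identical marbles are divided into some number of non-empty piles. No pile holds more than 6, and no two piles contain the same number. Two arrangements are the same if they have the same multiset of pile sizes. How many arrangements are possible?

2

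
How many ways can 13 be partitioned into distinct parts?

The partitions of 13 that satisfy the conditions:
13
12 + 1
11 + 2
10 + 3
10 + 2 + 1
9 + 4
9 + 3 + 1
8 + 5
8 + 4 + 1
8 + 3 + 2
7 + 6
7 + 5 + 1
7 + 4 + 2
7 + 3 + 2 + 1
6 + 5 + 2
6 + 4 + 3
6 + 4 + 2 + 1
5 + 4 + 3 + 1
That's 18 in total.

18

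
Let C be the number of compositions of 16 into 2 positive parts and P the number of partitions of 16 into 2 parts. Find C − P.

7

Ordered (compositions into 2 parts): C(15,1) = 15.
Unordered (partitions into 2 parts): 8.
Difference: 15 − 8 = 7.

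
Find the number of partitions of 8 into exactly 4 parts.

Enumerating:
5,1,1,1
4,2,1,1
3,3,1,1
3,2,2,1
2,2,2,2

5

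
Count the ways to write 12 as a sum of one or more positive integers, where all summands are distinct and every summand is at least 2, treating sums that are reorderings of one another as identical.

8

Listing the qualifying partitions of 12:
12
10,2
9,3
8,4
7,5
7,3,2
6,4,2
5,4,3
Counting gives 8.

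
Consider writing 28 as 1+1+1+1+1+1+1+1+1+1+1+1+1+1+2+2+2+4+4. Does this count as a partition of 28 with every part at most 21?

The parts sum to 28, and the condition 'no summand exceeds 21' holds.

Yes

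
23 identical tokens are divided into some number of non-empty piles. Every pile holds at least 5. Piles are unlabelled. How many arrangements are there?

Enumerating:
23
18, 5
17, 6
16, 7
15, 8
14, 9
13, 10
13, 5, 5
12, 11
12, 6, 5
11, 7, 5
11, 6, 6
10, 8, 5
10, 7, 6
9, 9, 5
9, 8, 6
9, 7, 7
8, 8, 7
8, 5, 5, 5
7, 6, 5, 5
6, 6, 6, 5

21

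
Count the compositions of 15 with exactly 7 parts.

3003

Equivalently, choose which 6 of the 14 gaps become plus signs: C(14,6) = 3003.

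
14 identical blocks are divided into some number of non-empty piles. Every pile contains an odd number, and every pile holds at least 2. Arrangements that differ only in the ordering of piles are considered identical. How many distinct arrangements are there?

4

They are:
11,3
9,5
7,7
5,3,3,3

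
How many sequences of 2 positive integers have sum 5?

A composition of 5 into 2 positive parts is chosen by placing 1 dividers among the 4 gaps between 5 units: C(4,1) = 4.

4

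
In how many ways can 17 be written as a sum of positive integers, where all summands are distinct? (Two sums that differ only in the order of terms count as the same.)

38

A partial list (first 12 by largest part):
17
16,1
15,2
14,3
14,2,1
13,4
13,3,1
12,5
12,4,1
12,3,2
11,6
11,5,1
…and 26 more, for 38 total.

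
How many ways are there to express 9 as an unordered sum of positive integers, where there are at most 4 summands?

18

Enumerating:
9
8+1
7+2
7+1+1
6+3
6+2+1
6+1+1+1
5+4
5+3+1
5+2+2
5+2+1+1
4+4+1
4+3+2
4+3+1+1
4+2+2+1
3+3+3
3+3+2+1
3+2+2+2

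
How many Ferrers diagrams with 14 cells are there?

135

A full systematic count gives 135.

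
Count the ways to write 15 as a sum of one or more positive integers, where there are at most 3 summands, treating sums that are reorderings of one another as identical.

27

There are too many to list fully; the first 12 (by largest part) are:
15
14 + 1
13 + 2
13 + 1 + 1
12 + 3
12 + 2 + 1
11 + 4
11 + 3 + 1
11 + 2 + 2
10 + 5
10 + 4 + 1
10 + 3 + 2
…and 15 more, for 27 total.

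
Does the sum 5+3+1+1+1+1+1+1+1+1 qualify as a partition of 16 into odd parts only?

The parts sum to 16, and the condition 'every summand is odd' holds.

Yes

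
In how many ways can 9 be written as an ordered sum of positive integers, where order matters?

Each of the 8 gaps between 9 units is either a break or not: 2^8 = 256.

256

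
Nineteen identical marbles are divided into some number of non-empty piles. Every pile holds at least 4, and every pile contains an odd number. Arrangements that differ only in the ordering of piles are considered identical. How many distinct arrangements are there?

They are:
19
9, 5, 5
7, 7, 5
That's 3 in total.

3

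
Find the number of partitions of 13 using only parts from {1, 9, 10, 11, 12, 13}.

They are:
13
12 + 1
11 + 1 + 1
10 + 1 + 1 + 1
9 + 1 + 1 + 1 + 1
1 + 1 + 1 + 1 + 1 + 1 + 1 + 1 + 1 + 1 + 1 + 1 + 1

6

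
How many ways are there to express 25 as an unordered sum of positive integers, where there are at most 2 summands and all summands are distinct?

13

Listing the qualifying partitions of 25:
25
24 + 1
23 + 2
22 + 3
21 + 4
20 + 5
19 + 6
18 + 7
17 + 8
16 + 9
15 + 10
14 + 11
13 + 12
Counting gives 13.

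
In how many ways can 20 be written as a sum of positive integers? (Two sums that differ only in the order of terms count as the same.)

There are 627 such partitions.

627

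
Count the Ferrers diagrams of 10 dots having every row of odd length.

The partitions of 10 that satisfy the conditions:
9,1
7,3
7,1,1,1
5,5
5,3,1,1
5,1,1,1,1,1
3,3,3,1
3,3,1,1,1,1
3,1,1,1,1,1,1,1
1,1,1,1,1,1,1,1,1,1
Counting gives 10.

10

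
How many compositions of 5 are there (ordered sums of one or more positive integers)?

The number of compositions of n is 2^(n−1); here 2^4 = 16.

16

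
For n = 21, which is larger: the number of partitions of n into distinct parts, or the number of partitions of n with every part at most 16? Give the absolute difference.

Partitions of 21 into distinct parts: 76.
Partitions of 21 with every part at most 16: 780.
|76 − 780| = 704.

704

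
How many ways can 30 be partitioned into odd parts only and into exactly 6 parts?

A partial list (first 12 by largest part):
25 + 1 + 1 + 1 + 1 + 1
23 + 3 + 1 + 1 + 1 + 1
21 + 5 + 1 + 1 + 1 + 1
21 + 3 + 3 + 1 + 1 + 1
19 + 7 + 1 + 1 + 1 + 1
19 + 5 + 3 + 1 + 1 + 1
19 + 3 + 3 + 3 + 1 + 1
17 + 9 + 1 + 1 + 1 + 1
17 + 7 + 3 + 1 + 1 + 1
17 + 5 + 5 + 1 + 1 + 1
17 + 5 + 3 + 3 + 1 + 1
17 + 3 + 3 + 3 + 3 + 1
…and 46 more, for 58 total.

58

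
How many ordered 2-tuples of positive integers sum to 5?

By stars and bars with positive parts, the count is C(4,1) = 4.

4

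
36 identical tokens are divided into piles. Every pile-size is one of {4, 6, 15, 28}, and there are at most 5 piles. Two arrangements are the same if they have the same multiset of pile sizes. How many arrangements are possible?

2

The partitions of 36 that satisfy the conditions:
28, 4, 4
15, 15, 6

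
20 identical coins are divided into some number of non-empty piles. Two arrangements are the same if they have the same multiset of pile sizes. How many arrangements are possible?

Counting exhaustively, 627 partitions satisfy the conditions.

627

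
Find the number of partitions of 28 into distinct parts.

222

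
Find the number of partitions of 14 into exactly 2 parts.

Enumerating:
13+1
12+2
11+3
10+4
9+5
8+6
7+7

7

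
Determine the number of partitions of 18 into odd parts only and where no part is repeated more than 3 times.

21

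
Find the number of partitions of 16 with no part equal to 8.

209

Counting exhaustively, 209 partitions satisfy the conditions.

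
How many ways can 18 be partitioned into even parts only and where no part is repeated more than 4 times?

They are:
18
16+2
14+4
14+2+2
12+6
12+4+2
12+2+2+2
10+8
10+6+2
10+4+4
10+4+2+2
10+2+2+2+2
8+8+2
8+6+4
8+6+2+2
8+4+4+2
8+4+2+2+2
6+6+6
6+6+4+2
6+6+2+2+2
6+4+4+4
6+4+4+2+2
6+4+2+2+2+2
4+4+4+4+2
4+4+4+2+2+2

25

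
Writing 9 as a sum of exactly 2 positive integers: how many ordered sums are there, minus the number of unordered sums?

4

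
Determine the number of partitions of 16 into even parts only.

22

The partitions of 16 that satisfy the conditions:
16
2 + 14
4 + 12
2 + 2 + 12
6 + 10
2 + 4 + 10
2 + 2 + 2 + 10
8 + 8
2 + 6 + 8
4 + 4 + 8
2 + 2 + 4 + 8
2 + 2 + 2 + 2 + 8
4 + 6 + 6
2 + 2 + 6 + 6
2 + 4 + 4 + 6
2 + 2 + 2 + 4 + 6
2 + 2 + 2 + 2 + 2 + 6
4 + 4 + 4 + 4
2 + 2 + 4 + 4 + 4
2 + 2 + 2 + 2 + 4 + 4
2 + 2 + 2 + 2 + 2 + 2 + 4
2 + 2 + 2 + 2 + 2 + 2 + 2 + 2
That's 22 in total.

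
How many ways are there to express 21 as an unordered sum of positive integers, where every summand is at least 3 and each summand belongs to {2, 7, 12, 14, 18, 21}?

Enumerating:
21
14, 7
7, 7, 7

3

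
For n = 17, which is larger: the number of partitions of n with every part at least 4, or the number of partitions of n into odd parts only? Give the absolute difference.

Partitions of 17 with every part at least 4: 12.
Partitions of 17 into odd parts only: 38.
|12 − 38| = 26.

26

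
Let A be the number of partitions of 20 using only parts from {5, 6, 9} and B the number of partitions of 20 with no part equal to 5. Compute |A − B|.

Partitions of 20 using only parts from {5, 6, 9}: 2.
Partitions of 20 with no part equal to 5: 451.
|2 − 451| = 449.

449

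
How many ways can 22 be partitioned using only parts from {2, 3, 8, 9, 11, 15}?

Enumerating:
15, 3, 2, 2
11, 11
11, 9, 2
11, 8, 3
11, 3, 3, 3, 2
11, 3, 2, 2, 2, 2
9, 9, 2, 2
9, 8, 3, 2
9, 3, 3, 3, 2, 2
9, 3, 2, 2, 2, 2, 2
8, 8, 3, 3
8, 8, 2, 2, 2
8, 3, 3, 3, 3, 2
8, 3, 3, 2, 2, 2, 2
8, 2, 2, 2, 2, 2, 2, 2
3, 3, 3, 3, 3, 3, 2, 2
3, 3, 3, 3, 2, 2, 2, 2, 2
3, 3, 2, 2, 2, 2, 2, 2, 2, 2
2, 2, 2, 2, 2, 2, 2, 2, 2, 2, 2
Counting gives 19.

19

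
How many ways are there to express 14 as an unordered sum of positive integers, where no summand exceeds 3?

The partitions of 14 that satisfy the conditions:
3 + 3 + 3 + 3 + 2
3 + 3 + 3 + 3 + 1 + 1
3 + 3 + 3 + 2 + 2 + 1
3 + 3 + 3 + 2 + 1 + 1 + 1
3 + 3 + 3 + 1 + 1 + 1 + 1 + 1
3 + 3 + 2 + 2 + 2 + 2
3 + 3 + 2 + 2 + 2 + 1 + 1
3 + 3 + 2 + 2 + 1 + 1 + 1 + 1
3 + 3 + 2 + 1 + 1 + 1 + 1 + 1 + 1
3 + 3 + 1 + 1 + 1 + 1 + 1 + 1 + 1 + 1
3 + 2 + 2 + 2 + 2 + 2 + 1
3 + 2 + 2 + 2 + 2 + 1 + 1 + 1
3 + 2 + 2 + 2 + 1 + 1 + 1 + 1 + 1
3 + 2 + 2 + 1 + 1 + 1 + 1 + 1 + 1 + 1
3 + 2 + 1 + 1 + 1 + 1 + 1 + 1 + 1 + 1 + 1
3 + 1 + 1 + 1 + 1 + 1 + 1 + 1 + 1 + 1 + 1 + 1
2 + 2 + 2 + 2 + 2 + 2 + 2
2 + 2 + 2 + 2 + 2 + 2 + 1 + 1
2 + 2 + 2 + 2 + 2 + 1 + 1 + 1 + 1
2 + 2 + 2 + 2 + 1 + 1 + 1 + 1 + 1 + 1
2 + 2 + 2 + 1 + 1 + 1 + 1 + 1 + 1 + 1 + 1
2 + 2 + 1 + 1 + 1 + 1 + 1 + 1 + 1 + 1 + 1 + 1
2 + 1 + 1 + 1 + 1 + 1 + 1 + 1 + 1 + 1 + 1 + 1 + 1
1 + 1 + 1 + 1 + 1 + 1 + 1 + 1 + 1 + 1 + 1 + 1 + 1 + 1

24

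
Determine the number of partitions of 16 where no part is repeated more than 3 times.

132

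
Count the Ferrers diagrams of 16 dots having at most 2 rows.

9

Listing the qualifying partitions of 16:
16
15, 1
14, 2
13, 3
12, 4
11, 5
10, 6
9, 7
8, 8
Counting gives 9.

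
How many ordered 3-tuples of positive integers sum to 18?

By stars and bars with positive parts, the count is C(17,2) = 136.

136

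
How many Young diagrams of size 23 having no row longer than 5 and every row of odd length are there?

25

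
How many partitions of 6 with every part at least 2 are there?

Enumerating:
6
4+2
3+3
2+2+2
That's 4 in total.

4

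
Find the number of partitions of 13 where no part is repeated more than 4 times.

76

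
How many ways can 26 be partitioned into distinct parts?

A full systematic count gives 165.

165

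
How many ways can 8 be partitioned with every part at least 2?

7

Listing the qualifying partitions of 8:
8
6, 2
5, 3
4, 4
4, 2, 2
3, 3, 2
2, 2, 2, 2
Counting gives 7.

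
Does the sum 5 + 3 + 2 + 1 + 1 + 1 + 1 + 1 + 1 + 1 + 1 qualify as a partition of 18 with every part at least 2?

No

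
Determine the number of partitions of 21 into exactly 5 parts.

101

Systematic enumeration (by largest part, then next-largest, …) yields 101.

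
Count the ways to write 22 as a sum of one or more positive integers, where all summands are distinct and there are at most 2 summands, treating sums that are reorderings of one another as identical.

The partitions of 22 that satisfy the conditions:
22
21 + 1
20 + 2
19 + 3
18 + 4
17 + 5
16 + 6
15 + 7
14 + 8
13 + 9
12 + 10

11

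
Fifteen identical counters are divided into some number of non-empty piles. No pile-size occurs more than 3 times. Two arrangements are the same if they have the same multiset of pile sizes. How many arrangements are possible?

There are 105 such partitions.

105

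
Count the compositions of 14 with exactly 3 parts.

78

Equivalently, choose which 2 of the 13 gaps become plus signs: C(13,2) = 78.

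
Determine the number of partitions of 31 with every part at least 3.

Systematic enumeration (by largest part, then next-largest, …) yields 391.

391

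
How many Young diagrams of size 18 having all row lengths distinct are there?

46

A partial list (first 12 by largest part):
18
17+1
16+2
15+3
15+2+1
14+4
14+3+1
13+5
13+4+1
13+3+2
12+6
12+5+1
…and 34 more, for 46 total.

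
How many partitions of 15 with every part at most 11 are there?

A full systematic count gives 169.

169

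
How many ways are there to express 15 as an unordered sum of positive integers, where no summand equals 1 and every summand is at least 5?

Enumerating:
15
10 + 5
9 + 6
8 + 7
5 + 5 + 5
That's 5 in total.

5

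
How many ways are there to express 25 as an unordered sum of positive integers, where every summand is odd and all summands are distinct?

12

Listing the qualifying partitions of 25:
25
21, 3, 1
19, 5, 1
17, 7, 1
17, 5, 3
15, 9, 1
15, 7, 3
13, 11, 1
13, 9, 3
13, 7, 5
11, 9, 5
9, 7, 5, 3, 1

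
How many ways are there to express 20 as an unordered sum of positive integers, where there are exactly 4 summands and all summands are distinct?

23

The partitions of 20 that satisfy the conditions:
14 + 3 + 2 + 1
13 + 4 + 2 + 1
12 + 5 + 2 + 1
12 + 4 + 3 + 1
11 + 6 + 2 + 1
11 + 5 + 3 + 1
11 + 4 + 3 + 2
10 + 7 + 2 + 1
10 + 6 + 3 + 1
10 + 5 + 4 + 1
10 + 5 + 3 + 2
9 + 8 + 2 + 1
9 + 7 + 3 + 1
9 + 6 + 4 + 1
9 + 6 + 3 + 2
9 + 5 + 4 + 2
8 + 7 + 4 + 1
8 + 7 + 3 + 2
8 + 6 + 5 + 1
8 + 6 + 4 + 2
8 + 5 + 4 + 3
7 + 6 + 5 + 2
7 + 6 + 4 + 3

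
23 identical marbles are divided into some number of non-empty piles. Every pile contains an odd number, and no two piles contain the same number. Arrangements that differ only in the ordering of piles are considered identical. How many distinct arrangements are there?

9

Enumerating:
23
1 + 3 + 19
1 + 5 + 17
1 + 7 + 15
3 + 5 + 15
1 + 9 + 13
3 + 7 + 13
3 + 9 + 11
5 + 7 + 11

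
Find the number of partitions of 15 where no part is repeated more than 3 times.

105

Direct enumeration gives 105 partitions.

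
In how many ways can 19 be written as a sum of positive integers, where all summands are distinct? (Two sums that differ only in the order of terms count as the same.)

54

A partial list (first 12 by largest part):
19
18,1
17,2
16,3
16,2,1
15,4
15,3,1
14,5
14,4,1
14,3,2
13,6
13,5,1
…and 42 more, for 54 total.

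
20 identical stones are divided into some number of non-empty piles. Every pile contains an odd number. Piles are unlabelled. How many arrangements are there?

There are too many to list fully; the first 12 (by largest part) are:
19+1
17+3
17+1+1+1
15+5
15+3+1+1
15+1+1+1+1+1
13+7
13+5+1+1
13+3+3+1
13+3+1+1+1+1
13+1+1+1+1+1+1+1
11+9
…and 52 more, for 64 total.

64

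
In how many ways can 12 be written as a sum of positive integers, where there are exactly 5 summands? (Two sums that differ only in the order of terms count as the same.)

13

Listing the qualifying partitions of 12:
1+1+1+1+8
1+1+1+2+7
1+1+1+3+6
1+1+2+2+6
1+1+1+4+5
1+1+2+3+5
1+2+2+2+5
1+1+2+4+4
1+1+3+3+4
1+2+2+3+4
2+2+2+2+4
1+2+3+3+3
2+2+2+3+3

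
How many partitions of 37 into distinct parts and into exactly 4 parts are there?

225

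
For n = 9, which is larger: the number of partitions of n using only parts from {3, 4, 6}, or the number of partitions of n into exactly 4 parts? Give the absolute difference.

4

Partitions of 9 using only parts from {3, 4, 6}: 2.
Partitions of 9 into exactly 4 parts: 6.
|2 − 6| = 4.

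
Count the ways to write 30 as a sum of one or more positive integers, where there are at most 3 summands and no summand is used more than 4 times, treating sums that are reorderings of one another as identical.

Counting exhaustively, 91 partitions satisfy the conditions.

91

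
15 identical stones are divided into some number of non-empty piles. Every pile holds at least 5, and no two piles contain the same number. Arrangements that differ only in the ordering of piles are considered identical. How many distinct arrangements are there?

The partitions of 15 that satisfy the conditions:
15
10 + 5
9 + 6
8 + 7
That's 4 in total.

4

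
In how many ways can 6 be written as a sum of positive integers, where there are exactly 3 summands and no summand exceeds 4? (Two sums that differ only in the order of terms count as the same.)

Listing the qualifying partitions of 6:
4 + 1 + 1
3 + 2 + 1
2 + 2 + 2
That's 3 in total.

3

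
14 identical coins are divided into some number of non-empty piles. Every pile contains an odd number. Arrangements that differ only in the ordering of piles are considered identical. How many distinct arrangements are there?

Listing the qualifying partitions of 14:
1, 13
3, 11
1, 1, 1, 11
5, 9
1, 1, 3, 9
1, 1, 1, 1, 1, 9
7, 7
1, 1, 5, 7
1, 3, 3, 7
1, 1, 1, 1, 3, 7
1, 1, 1, 1, 1, 1, 1, 7
1, 3, 5, 5
1, 1, 1, 1, 5, 5
3, 3, 3, 5
1, 1, 1, 3, 3, 5
1, 1, 1, 1, 1, 1, 3, 5
1, 1, 1, 1, 1, 1, 1, 1, 1, 5
1, 1, 3, 3, 3, 3
1, 1, 1, 1, 1, 3, 3, 3
1, 1, 1, 1, 1, 1, 1, 1, 3, 3
1, 1, 1, 1, 1, 1, 1, 1, 1, 1, 1, 3
1, 1, 1, 1, 1, 1, 1, 1, 1, 1, 1, 1, 1, 1

22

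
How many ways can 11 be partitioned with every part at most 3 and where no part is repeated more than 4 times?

8

They are:
3 + 3 + 3 + 2
3 + 3 + 3 + 1 + 1
3 + 3 + 2 + 2 + 1
3 + 3 + 2 + 1 + 1 + 1
3 + 2 + 2 + 2 + 2
3 + 2 + 2 + 2 + 1 + 1
3 + 2 + 2 + 1 + 1 + 1 + 1
2 + 2 + 2 + 2 + 1 + 1 + 1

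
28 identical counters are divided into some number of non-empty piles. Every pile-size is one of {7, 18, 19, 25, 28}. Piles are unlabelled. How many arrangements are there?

2

Listing the qualifying partitions of 28:
28
7 + 7 + 7 + 7
That's 2 in total.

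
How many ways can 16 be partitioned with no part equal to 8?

209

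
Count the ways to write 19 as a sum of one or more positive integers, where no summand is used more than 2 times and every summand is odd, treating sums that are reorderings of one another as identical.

16

Enumerating:
19
1,1,17
1,3,15
1,5,13
3,3,13
1,7,11
3,5,11
1,1,3,3,11
1,9,9
3,7,9
5,5,9
1,1,3,5,9
5,7,7
1,1,3,7,7
1,1,5,5,7
1,3,3,5,7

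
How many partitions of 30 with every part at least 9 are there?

11

Enumerating:
30
21 + 9
20 + 10
19 + 11
18 + 12
17 + 13
16 + 14
15 + 15
12 + 9 + 9
11 + 10 + 9
10 + 10 + 10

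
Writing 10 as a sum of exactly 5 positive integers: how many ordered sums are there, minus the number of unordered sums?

119

Compositions: C(9,4) = 126.
Partitions of 10 into exactly 5 parts: 7.
Difference: 126 − 7 = 119.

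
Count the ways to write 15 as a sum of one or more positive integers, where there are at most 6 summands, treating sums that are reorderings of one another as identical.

A full systematic count gives 110.

110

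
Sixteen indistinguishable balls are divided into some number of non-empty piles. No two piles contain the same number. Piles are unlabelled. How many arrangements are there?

32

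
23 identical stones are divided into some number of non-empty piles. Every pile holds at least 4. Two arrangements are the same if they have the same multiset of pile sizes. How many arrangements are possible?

39

There are too many to list fully; the first 12 (by largest part) are:
23
19, 4
18, 5
17, 6
16, 7
15, 8
15, 4, 4
14, 9
14, 5, 4
13, 10
13, 6, 4
13, 5, 5
…and 27 more, for 39 total.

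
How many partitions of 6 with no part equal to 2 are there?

Listing the qualifying partitions of 6:
6
5,1
4,1,1
3,3
3,1,1,1
1,1,1,1,1,1

6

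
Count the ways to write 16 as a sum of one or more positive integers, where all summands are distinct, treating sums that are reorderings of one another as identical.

32

A partial list (first 12 by largest part):
16
1, 15
2, 14
3, 13
1, 2, 13
4, 12
1, 3, 12
5, 11
1, 4, 11
2, 3, 11
6, 10
1, 5, 10
…and 20 more, for 32 total.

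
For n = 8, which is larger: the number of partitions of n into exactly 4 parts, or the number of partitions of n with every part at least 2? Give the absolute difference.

Partitions of 8 into exactly 4 parts: 5.
Partitions of 8 with every part at least 2: 7.
|5 − 7| = 2.

2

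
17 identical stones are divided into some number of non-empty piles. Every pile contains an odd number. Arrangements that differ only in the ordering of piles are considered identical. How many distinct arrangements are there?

A partial list (first 12 by largest part):
17
15,1,1
13,3,1
13,1,1,1,1
11,5,1
11,3,3
11,3,1,1,1
11,1,1,1,1,1,1
9,7,1
9,5,3
9,5,1,1,1
9,3,3,1,1
…and 26 more, for 38 total.

38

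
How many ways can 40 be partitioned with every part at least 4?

There are 688 such partitions.

688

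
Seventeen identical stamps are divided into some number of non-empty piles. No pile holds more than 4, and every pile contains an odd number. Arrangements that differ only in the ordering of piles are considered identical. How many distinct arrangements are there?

They are:
1+1+3+3+3+3+3
1+1+1+1+1+3+3+3+3
1+1+1+1+1+1+1+1+3+3+3
1+1+1+1+1+1+1+1+1+1+1+3+3
1+1+1+1+1+1+1+1+1+1+1+1+1+1+3
1+1+1+1+1+1+1+1+1+1+1+1+1+1+1+1+1
Counting gives 6.

6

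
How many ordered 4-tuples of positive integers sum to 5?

A composition of 5 into 4 positive parts is chosen by placing 3 dividers among the 4 gaps between 5 units: C(4,3) = 4.

4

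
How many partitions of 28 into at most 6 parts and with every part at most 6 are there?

18

The partitions of 28 that satisfy the conditions:
6, 6, 6, 6, 4
6, 6, 6, 6, 3, 1
6, 6, 6, 6, 2, 2
6, 6, 6, 5, 5
6, 6, 6, 5, 4, 1
6, 6, 6, 5, 3, 2
6, 6, 6, 4, 4, 2
6, 6, 6, 4, 3, 3
6, 6, 5, 5, 5, 1
6, 6, 5, 5, 4, 2
6, 6, 5, 5, 3, 3
6, 6, 5, 4, 4, 3
6, 6, 4, 4, 4, 4
6, 5, 5, 5, 5, 2
6, 5, 5, 5, 4, 3
6, 5, 5, 4, 4, 4
5, 5, 5, 5, 5, 3
5, 5, 5, 5, 4, 4
That's 18 in total.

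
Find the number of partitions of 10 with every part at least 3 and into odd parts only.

Listing the qualifying partitions of 10:
7 + 3
5 + 5
Counting gives 2.

2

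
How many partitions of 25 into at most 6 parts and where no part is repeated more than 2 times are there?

442

Direct enumeration gives 442 partitions.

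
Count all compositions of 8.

128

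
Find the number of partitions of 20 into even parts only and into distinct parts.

The partitions of 20 that satisfy the conditions:
20
18+2
16+4
14+6
14+4+2
12+8
12+6+2
10+8+2
10+6+4
8+6+4+2

10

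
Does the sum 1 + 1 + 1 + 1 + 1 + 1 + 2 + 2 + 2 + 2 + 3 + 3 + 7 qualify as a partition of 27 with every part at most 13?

The parts sum to 27, and the condition 'no summand exceeds 13' holds.

Yes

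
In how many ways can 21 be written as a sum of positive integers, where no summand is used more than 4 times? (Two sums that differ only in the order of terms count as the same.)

Systematic enumeration (by largest part, then next-largest, …) yields 505.

505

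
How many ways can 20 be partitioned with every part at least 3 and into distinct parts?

The partitions of 20 that satisfy the conditions:
20
3,17
4,16
5,15
6,14
7,13
3,4,13
8,12
3,5,12
9,11
3,6,11
4,5,11
3,7,10
4,6,10
3,8,9
4,7,9
5,6,9
5,7,8
3,4,5,8
3,4,6,7

20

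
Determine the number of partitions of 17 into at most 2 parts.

9

Listing the qualifying partitions of 17:
17
16,1
15,2
14,3
13,4
12,5
11,6
10,7
9,8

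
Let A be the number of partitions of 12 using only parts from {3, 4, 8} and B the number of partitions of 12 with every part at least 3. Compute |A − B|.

6

Partitions of 12 using only parts from {3, 4, 8}: 3.
Partitions of 12 with every part at least 3: 9.
|3 − 9| = 6.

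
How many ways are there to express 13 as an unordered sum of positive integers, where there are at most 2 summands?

7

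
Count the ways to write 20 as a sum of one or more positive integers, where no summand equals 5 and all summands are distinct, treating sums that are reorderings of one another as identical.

45

There are too many to list fully; the first 12 (by largest part) are:
20
1 + 19
2 + 18
3 + 17
1 + 2 + 17
4 + 16
1 + 3 + 16
1 + 4 + 15
2 + 3 + 15
6 + 14
2 + 4 + 14
1 + 2 + 3 + 14
…and 33 more, for 45 total.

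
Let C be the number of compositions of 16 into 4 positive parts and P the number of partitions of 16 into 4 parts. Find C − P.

Ordered (compositions into 4 parts): C(15,3) = 455.
Partitions of 16 into exactly 4 parts: 34.
Difference: 455 − 34 = 421.

421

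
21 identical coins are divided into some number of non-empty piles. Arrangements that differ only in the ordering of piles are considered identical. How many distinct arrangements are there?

792

A full systematic count gives 792.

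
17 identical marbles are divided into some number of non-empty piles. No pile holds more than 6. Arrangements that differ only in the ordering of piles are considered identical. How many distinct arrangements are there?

There are 163 such partitions.

163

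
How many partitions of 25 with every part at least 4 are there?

There are too many to list fully; the first 12 (by largest part) are:
25
21,4
20,5
19,6
18,7
17,8
17,4,4
16,9
16,5,4
15,10
15,6,4
15,5,5
…and 45 more, for 57 total.

57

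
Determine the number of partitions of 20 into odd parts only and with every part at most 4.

They are:
1 + 1 + 3 + 3 + 3 + 3 + 3 + 3
1 + 1 + 1 + 1 + 1 + 3 + 3 + 3 + 3 + 3
1 + 1 + 1 + 1 + 1 + 1 + 1 + 1 + 3 + 3 + 3 + 3
1 + 1 + 1 + 1 + 1 + 1 + 1 + 1 + 1 + 1 + 1 + 3 + 3 + 3
1 + 1 + 1 + 1 + 1 + 1 + 1 + 1 + 1 + 1 + 1 + 1 + 1 + 1 + 3 + 3
1 + 1 + 1 + 1 + 1 + 1 + 1 + 1 + 1 + 1 + 1 + 1 + 1 + 1 + 1 + 1 + 1 + 3
1 + 1 + 1 + 1 + 1 + 1 + 1 + 1 + 1 + 1 + 1 + 1 + 1 + 1 + 1 + 1 + 1 + 1 + 1 + 1
That's 7 in total.

7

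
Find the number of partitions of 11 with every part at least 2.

They are:
11
9, 2
8, 3
7, 4
7, 2, 2
6, 5
6, 3, 2
5, 4, 2
5, 3, 3
5, 2, 2, 2
4, 4, 3
4, 3, 2, 2
3, 3, 3, 2
3, 2, 2, 2, 2

14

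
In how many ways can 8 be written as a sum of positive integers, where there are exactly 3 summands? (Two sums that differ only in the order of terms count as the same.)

5

They are:
6, 1, 1
5, 2, 1
4, 3, 1
4, 2, 2
3, 3, 2
That's 5 in total.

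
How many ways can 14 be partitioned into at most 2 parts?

Enumerating:
14
13,1
12,2
11,3
10,4
9,5
8,6
7,7

8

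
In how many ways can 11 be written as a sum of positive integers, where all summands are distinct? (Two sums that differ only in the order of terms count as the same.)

12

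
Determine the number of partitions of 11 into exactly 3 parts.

10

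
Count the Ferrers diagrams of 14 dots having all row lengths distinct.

Enumerating:
14
13+1
12+2
11+3
11+2+1
10+4
10+3+1
9+5
9+4+1
9+3+2
8+6
8+5+1
8+4+2
8+3+2+1
7+6+1
7+5+2
7+4+3
7+4+2+1
6+5+3
6+5+2+1
6+4+3+1
5+4+3+2
Counting gives 22.

22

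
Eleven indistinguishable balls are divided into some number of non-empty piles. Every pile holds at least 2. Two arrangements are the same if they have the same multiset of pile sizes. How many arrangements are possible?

14

The partitions of 11 that satisfy the conditions:
11
2,9
3,8
4,7
2,2,7
5,6
2,3,6
2,4,5
3,3,5
2,2,2,5
3,4,4
2,2,3,4
2,3,3,3
2,2,2,2,3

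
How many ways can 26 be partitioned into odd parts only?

165

There are 165 such partitions.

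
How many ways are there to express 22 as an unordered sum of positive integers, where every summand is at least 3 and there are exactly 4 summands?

23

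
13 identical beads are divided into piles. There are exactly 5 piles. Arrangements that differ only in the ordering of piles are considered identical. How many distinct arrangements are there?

18

The partitions of 13 that satisfy the conditions:
9, 1, 1, 1, 1
8, 2, 1, 1, 1
7, 3, 1, 1, 1
7, 2, 2, 1, 1
6, 4, 1, 1, 1
6, 3, 2, 1, 1
6, 2, 2, 2, 1
5, 5, 1, 1, 1
5, 4, 2, 1, 1
5, 3, 3, 1, 1
5, 3, 2, 2, 1
5, 2, 2, 2, 2
4, 4, 3, 1, 1
4, 4, 2, 2, 1
4, 3, 3, 2, 1
4, 3, 2, 2, 2
3, 3, 3, 3, 1
3, 3, 3, 2, 2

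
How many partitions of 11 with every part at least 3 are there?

The partitions of 11 that satisfy the conditions:
11
8,3
7,4
6,5
5,3,3
4,4,3

6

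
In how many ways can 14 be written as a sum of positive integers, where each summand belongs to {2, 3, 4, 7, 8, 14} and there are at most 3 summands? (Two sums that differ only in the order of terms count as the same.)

Listing the qualifying partitions of 14:
14
8, 4, 2
8, 3, 3
7, 7
7, 4, 3
Counting gives 5.

5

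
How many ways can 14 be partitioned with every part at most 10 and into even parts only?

The partitions of 14 that satisfy the conditions:
10 + 4
10 + 2 + 2
8 + 6
8 + 4 + 2
8 + 2 + 2 + 2
6 + 6 + 2
6 + 4 + 4
6 + 4 + 2 + 2
6 + 2 + 2 + 2 + 2
4 + 4 + 4 + 2
4 + 4 + 2 + 2 + 2
4 + 2 + 2 + 2 + 2 + 2
2 + 2 + 2 + 2 + 2 + 2 + 2
That's 13 in total.

13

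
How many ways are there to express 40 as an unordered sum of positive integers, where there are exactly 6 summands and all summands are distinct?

235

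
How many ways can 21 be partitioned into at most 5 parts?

221

There are 221 such partitions.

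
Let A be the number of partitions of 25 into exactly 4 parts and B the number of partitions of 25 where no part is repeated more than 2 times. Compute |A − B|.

Partitions of 25 into exactly 4 parts: 120.
Partitions of 25 where no part is repeated more than 2 times: 513.
|120 − 513| = 393.

393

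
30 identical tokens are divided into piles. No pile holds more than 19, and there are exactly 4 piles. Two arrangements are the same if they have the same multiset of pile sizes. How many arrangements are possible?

A full systematic count gives 175.

175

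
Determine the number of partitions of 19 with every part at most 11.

A full systematic count gives 445.

445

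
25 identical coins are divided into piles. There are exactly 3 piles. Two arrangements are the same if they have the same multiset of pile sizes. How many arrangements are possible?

52

There are too many to list fully; the first 12 (by largest part) are:
1 + 1 + 23
1 + 2 + 22
1 + 3 + 21
2 + 2 + 21
1 + 4 + 20
2 + 3 + 20
1 + 5 + 19
2 + 4 + 19
3 + 3 + 19
1 + 6 + 18
2 + 5 + 18
3 + 4 + 18
…and 40 more, for 52 total.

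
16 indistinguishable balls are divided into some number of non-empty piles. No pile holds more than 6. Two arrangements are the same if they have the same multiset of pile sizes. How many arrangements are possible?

There are 136 such partitions.

136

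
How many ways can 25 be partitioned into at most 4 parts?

185

There are 185 such partitions.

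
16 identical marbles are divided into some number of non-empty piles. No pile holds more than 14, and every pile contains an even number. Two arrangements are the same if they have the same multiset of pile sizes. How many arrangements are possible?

21

Listing the qualifying partitions of 16:
2+14
4+12
2+2+12
6+10
2+4+10
2+2+2+10
8+8
2+6+8
4+4+8
2+2+4+8
2+2+2+2+8
4+6+6
2+2+6+6
2+4+4+6
2+2+2+4+6
2+2+2+2+2+6
4+4+4+4
2+2+4+4+4
2+2+2+2+4+4
2+2+2+2+2+2+4
2+2+2+2+2+2+2+2
Counting gives 21.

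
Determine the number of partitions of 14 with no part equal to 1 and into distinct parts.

They are:
14
12, 2
11, 3
10, 4
9, 5
9, 3, 2
8, 6
8, 4, 2
7, 5, 2
7, 4, 3
6, 5, 3
5, 4, 3, 2

12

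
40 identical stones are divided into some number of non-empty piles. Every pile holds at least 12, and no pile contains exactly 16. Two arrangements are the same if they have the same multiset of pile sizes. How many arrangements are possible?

They are:
40
28 + 12
27 + 13
26 + 14
25 + 15
23 + 17
22 + 18
21 + 19
20 + 20
15 + 13 + 12
14 + 14 + 12
14 + 13 + 13
Counting gives 12.

12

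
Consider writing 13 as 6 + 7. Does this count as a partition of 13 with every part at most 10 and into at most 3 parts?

The parts sum to 13, and the condition 'no summand exceeds 10' holds; the condition 'there are at most 3 summands' holds.

Yes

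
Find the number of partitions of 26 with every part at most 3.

There are too many to list fully; the first 12 (by largest part) are:
3+3+3+3+3+3+3+3+2
3+3+3+3+3+3+3+3+1+1
3+3+3+3+3+3+3+2+2+1
3+3+3+3+3+3+3+2+1+1+1
3+3+3+3+3+3+3+1+1+1+1+1
3+3+3+3+3+3+2+2+2+2
3+3+3+3+3+3+2+2+2+1+1
3+3+3+3+3+3+2+2+1+1+1+1
3+3+3+3+3+3+2+1+1+1+1+1+1
3+3+3+3+3+3+1+1+1+1+1+1+1+1
3+3+3+3+3+2+2+2+2+2+1
3+3+3+3+3+2+2+2+2+1+1+1
…and 58 more, for 70 total.

70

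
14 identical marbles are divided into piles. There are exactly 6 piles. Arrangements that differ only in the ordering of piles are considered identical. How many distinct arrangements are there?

20

Listing the qualifying partitions of 14:
9,1,1,1,1,1
8,2,1,1,1,1
7,3,1,1,1,1
7,2,2,1,1,1
6,4,1,1,1,1
6,3,2,1,1,1
6,2,2,2,1,1
5,5,1,1,1,1
5,4,2,1,1,1
5,3,3,1,1,1
5,3,2,2,1,1
5,2,2,2,2,1
4,4,3,1,1,1
4,4,2,2,1,1
4,3,3,2,1,1
4,3,2,2,2,1
4,2,2,2,2,2
3,3,3,3,1,1
3,3,3,2,2,1
3,3,2,2,2,2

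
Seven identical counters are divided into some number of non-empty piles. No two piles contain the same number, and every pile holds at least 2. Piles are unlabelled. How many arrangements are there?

Listing the qualifying partitions of 7:
7
2,5
3,4
That's 3 in total.

3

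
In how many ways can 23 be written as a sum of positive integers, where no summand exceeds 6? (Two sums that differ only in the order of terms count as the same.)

454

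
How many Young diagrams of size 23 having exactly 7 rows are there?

164

Counting exhaustively, 164 partitions satisfy the conditions.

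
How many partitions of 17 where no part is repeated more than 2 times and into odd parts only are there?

Listing the qualifying partitions of 17:
17
1, 1, 15
1, 3, 13
1, 5, 11
3, 3, 11
1, 7, 9
3, 5, 9
1, 1, 3, 3, 9
3, 7, 7
5, 5, 7
1, 1, 3, 5, 7
1, 3, 3, 5, 5

12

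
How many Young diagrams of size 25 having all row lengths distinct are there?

142

Systematic enumeration (by largest part, then next-largest, …) yields 142.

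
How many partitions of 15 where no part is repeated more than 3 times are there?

There are 105 such partitions.

105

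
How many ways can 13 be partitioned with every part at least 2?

24

They are:
13
2, 11
3, 10
4, 9
2, 2, 9
5, 8
2, 3, 8
6, 7
2, 4, 7
3, 3, 7
2, 2, 2, 7
2, 5, 6
3, 4, 6
2, 2, 3, 6
3, 5, 5
4, 4, 5
2, 2, 4, 5
2, 3, 3, 5
2, 2, 2, 2, 5
2, 3, 4, 4
3, 3, 3, 4
2, 2, 2, 3, 4
2, 2, 3, 3, 3
2, 2, 2, 2, 2, 3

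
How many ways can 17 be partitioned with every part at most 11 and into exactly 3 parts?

The partitions of 17 that satisfy the conditions:
11,5,1
11,4,2
11,3,3
10,6,1
10,5,2
10,4,3
9,7,1
9,6,2
9,5,3
9,4,4
8,8,1
8,7,2
8,6,3
8,5,4
7,7,3
7,6,4
7,5,5
6,6,5

18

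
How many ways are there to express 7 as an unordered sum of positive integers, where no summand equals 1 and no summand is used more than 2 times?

Listing the qualifying partitions of 7:
7
2,5
3,4
2,2,3
That's 4 in total.

4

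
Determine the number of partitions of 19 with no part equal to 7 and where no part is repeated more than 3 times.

208

Systematic enumeration (by largest part, then next-largest, …) yields 208.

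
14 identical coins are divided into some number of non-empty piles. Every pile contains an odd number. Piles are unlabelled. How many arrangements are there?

22

Listing the qualifying partitions of 14:
13 + 1
11 + 3
11 + 1 + 1 + 1
9 + 5
9 + 3 + 1 + 1
9 + 1 + 1 + 1 + 1 + 1
7 + 7
7 + 5 + 1 + 1
7 + 3 + 3 + 1
7 + 3 + 1 + 1 + 1 + 1
7 + 1 + 1 + 1 + 1 + 1 + 1 + 1
5 + 5 + 3 + 1
5 + 5 + 1 + 1 + 1 + 1
5 + 3 + 3 + 3
5 + 3 + 3 + 1 + 1 + 1
5 + 3 + 1 + 1 + 1 + 1 + 1 + 1
5 + 1 + 1 + 1 + 1 + 1 + 1 + 1 + 1 + 1
3 + 3 + 3 + 3 + 1 + 1
3 + 3 + 3 + 1 + 1 + 1 + 1 + 1
3 + 3 + 1 + 1 + 1 + 1 + 1 + 1 + 1 + 1
3 + 1 + 1 + 1 + 1 + 1 + 1 + 1 + 1 + 1 + 1 + 1
1 + 1 + 1 + 1 + 1 + 1 + 1 + 1 + 1 + 1 + 1 + 1 + 1 + 1
That's 22 in total.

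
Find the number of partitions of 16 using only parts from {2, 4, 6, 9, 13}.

10

The partitions of 16 that satisfy the conditions:
6,6,4
6,6,2,2
6,4,4,2
6,4,2,2,2
6,2,2,2,2,2
4,4,4,4
4,4,4,2,2
4,4,2,2,2,2
4,2,2,2,2,2,2
2,2,2,2,2,2,2,2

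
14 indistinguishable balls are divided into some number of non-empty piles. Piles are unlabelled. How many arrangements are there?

135

Counting exhaustively, 135 partitions satisfy the conditions.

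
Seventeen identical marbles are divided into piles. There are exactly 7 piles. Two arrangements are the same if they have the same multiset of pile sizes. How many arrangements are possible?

A partial list (first 12 by largest part):
11+1+1+1+1+1+1
10+2+1+1+1+1+1
9+3+1+1+1+1+1
9+2+2+1+1+1+1
8+4+1+1+1+1+1
8+3+2+1+1+1+1
8+2+2+2+1+1+1
7+5+1+1+1+1+1
7+4+2+1+1+1+1
7+3+3+1+1+1+1
7+3+2+2+1+1+1
7+2+2+2+2+1+1
…and 26 more, for 38 total.

38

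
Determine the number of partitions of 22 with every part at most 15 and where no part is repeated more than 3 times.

458

Direct enumeration gives 458 partitions.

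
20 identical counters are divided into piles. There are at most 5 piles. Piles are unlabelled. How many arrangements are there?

192

A full systematic count gives 192.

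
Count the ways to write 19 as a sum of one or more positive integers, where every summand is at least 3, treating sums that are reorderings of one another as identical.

39

There are too many to list fully; the first 12 (by largest part) are:
19
3 + 16
4 + 15
5 + 14
6 + 13
3 + 3 + 13
7 + 12
3 + 4 + 12
8 + 11
3 + 5 + 11
4 + 4 + 11
9 + 10
…and 27 more, for 39 total.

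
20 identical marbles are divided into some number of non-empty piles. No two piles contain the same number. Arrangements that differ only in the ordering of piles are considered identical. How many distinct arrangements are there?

A partial list (first 12 by largest part):
20
19,1
18,2
17,3
17,2,1
16,4
16,3,1
15,5
15,4,1
15,3,2
14,6
14,5,1
…and 52 more, for 64 total.

64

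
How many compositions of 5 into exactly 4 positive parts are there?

4

Equivalently, choose which 3 of the 4 gaps become plus signs: C(4,3) = 4.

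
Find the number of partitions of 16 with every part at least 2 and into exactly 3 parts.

14

They are:
12+2+2
11+3+2
10+4+2
10+3+3
9+5+2
9+4+3
8+6+2
8+5+3
8+4+4
7+7+2
7+6+3
7+5+4
6+6+4
6+5+5
That's 14 in total.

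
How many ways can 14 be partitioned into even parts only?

15

Enumerating:
14
12,2
10,4
10,2,2
8,6
8,4,2
8,2,2,2
6,6,2
6,4,4
6,4,2,2
6,2,2,2,2
4,4,4,2
4,4,2,2,2
4,2,2,2,2,2
2,2,2,2,2,2,2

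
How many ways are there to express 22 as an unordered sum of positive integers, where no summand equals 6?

Direct enumeration gives 771 partitions.

771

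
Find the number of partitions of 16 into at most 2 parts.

9

Enumerating:
16
15+1
14+2
13+3
12+4
11+5
10+6
9+7
8+8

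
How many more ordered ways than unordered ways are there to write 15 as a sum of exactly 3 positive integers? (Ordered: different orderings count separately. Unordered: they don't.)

72

Ordered (compositions into 3 parts): C(14,2) = 91.
Unordered (partitions into 3 parts): 19.
Difference: 91 − 19 = 72.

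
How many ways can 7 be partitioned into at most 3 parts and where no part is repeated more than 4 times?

The partitions of 7 that satisfy the conditions:
7
6, 1
5, 2
5, 1, 1
4, 3
4, 2, 1
3, 3, 1
3, 2, 2

8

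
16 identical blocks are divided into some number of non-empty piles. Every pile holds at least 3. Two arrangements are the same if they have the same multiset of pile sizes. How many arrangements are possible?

21

The partitions of 16 that satisfy the conditions:
16
13, 3
12, 4
11, 5
10, 6
10, 3, 3
9, 7
9, 4, 3
8, 8
8, 5, 3
8, 4, 4
7, 6, 3
7, 5, 4
7, 3, 3, 3
6, 6, 4
6, 5, 5
6, 4, 3, 3
5, 5, 3, 3
5, 4, 4, 3
4, 4, 4, 4
4, 3, 3, 3, 3
Counting gives 21.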